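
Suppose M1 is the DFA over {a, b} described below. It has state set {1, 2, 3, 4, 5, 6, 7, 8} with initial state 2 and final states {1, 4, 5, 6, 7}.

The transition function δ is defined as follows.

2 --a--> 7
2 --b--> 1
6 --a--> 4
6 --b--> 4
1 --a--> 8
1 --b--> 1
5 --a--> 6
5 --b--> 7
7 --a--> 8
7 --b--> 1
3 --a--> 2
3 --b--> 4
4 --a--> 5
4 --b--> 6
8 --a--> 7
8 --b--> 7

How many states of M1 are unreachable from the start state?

No path from 2 leads to 3, 4, 5, 6; the other 4 states are all reachable.

4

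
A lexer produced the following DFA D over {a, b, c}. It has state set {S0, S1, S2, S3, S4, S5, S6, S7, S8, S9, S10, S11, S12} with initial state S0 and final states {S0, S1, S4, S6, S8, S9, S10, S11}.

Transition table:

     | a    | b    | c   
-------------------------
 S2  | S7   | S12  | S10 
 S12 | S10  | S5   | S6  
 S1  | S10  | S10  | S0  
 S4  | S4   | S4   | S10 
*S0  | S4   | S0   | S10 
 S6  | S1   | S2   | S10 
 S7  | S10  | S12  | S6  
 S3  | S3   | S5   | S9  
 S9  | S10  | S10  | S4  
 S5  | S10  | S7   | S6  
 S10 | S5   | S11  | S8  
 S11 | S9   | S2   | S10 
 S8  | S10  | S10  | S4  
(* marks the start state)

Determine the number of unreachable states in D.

1

Starting at S0 and following transitions, the reachable set is {S0, S1, S2, S4, S5, S6, S7, S8, S9, S10, S11, S12}. That leaves S3 unreachable — 1 in total.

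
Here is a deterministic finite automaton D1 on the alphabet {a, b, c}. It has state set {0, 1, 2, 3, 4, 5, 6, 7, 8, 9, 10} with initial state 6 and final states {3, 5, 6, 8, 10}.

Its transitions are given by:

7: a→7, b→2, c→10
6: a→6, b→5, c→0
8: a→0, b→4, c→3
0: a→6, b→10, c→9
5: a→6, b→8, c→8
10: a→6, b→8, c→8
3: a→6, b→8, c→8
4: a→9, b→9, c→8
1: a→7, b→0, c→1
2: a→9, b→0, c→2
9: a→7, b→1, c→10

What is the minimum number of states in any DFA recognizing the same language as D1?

7

Every state is reachable, so we keep all 11.
Initial partition by acceptance: {3,5,6,8,10} | {0,1,2,4,7,9}.
On input a, block {3,5,6,8,10} splits into {3,5,6,10} and {8}.
Split {3,5,6,10} by δ(·,b) → {3,5,10} and {6}.
Split {0,1,2,4,7,9} by δ(·,a) → {1,2,4,7,9} and {0}.
Refine {1,2,4,7,9} on symbol b: members go to different blocks, giving {4,7,9} and {1,2}.
On input b, block {4,7,9} splits into {7,9} and {4}.
The partition is now stable with 7 blocks: {3,5,10} | {7,9} | {8} | {6} | {0} | {1,2} | {4}.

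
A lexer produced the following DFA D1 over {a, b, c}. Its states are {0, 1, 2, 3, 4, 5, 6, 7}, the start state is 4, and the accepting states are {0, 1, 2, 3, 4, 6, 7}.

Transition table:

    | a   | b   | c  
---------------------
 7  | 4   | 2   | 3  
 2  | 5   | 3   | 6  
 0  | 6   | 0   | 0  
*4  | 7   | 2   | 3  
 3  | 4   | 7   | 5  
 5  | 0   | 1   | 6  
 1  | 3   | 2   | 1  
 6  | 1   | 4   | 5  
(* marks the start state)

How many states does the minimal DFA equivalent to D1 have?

Initial partition by acceptance: {0,1,2,3,4,6,7} | {5}.
Refine {0,1,2,3,4,6,7} on symbol a: members go to different blocks, giving {0,1,3,4,6,7} and {2}.
Split {0,1,3,4,6,7} by δ(·,b) → {0,3,6} and {1,4,7}.
Refine {0,3,6} on symbol a: members go to different blocks, giving {3,6} and {0}.
On input a, block {1,4,7} splits into {4,7} and {1}.
Refine {3,6} on symbol a: members go to different blocks, giving {3} and {6}.
The partition is now stable with 7 blocks: {3} | {5} | {2} | {4,7} | {0} | {1} | {6}.

7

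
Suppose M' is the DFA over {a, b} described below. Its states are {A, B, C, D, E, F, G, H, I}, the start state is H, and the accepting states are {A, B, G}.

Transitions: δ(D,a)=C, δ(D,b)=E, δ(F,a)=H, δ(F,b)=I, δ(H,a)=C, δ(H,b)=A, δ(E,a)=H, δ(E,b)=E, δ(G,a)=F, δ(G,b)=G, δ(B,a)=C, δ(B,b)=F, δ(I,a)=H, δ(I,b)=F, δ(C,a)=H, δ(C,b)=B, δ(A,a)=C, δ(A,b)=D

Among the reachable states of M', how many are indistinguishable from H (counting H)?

2

First remove the unreachable states {G}; 8 states remain.
P0 = {A,B} | {C,D,E,F,H,I}.
Split {C,D,E,F,H,I} by δ(·,b) → {D,E,F,I} and {C,H}.
The partition is now stable with 3 blocks: {A,B} | {D,E,F,I} | {C,H}.
State H belongs to the block {C,H}, which has 2 states.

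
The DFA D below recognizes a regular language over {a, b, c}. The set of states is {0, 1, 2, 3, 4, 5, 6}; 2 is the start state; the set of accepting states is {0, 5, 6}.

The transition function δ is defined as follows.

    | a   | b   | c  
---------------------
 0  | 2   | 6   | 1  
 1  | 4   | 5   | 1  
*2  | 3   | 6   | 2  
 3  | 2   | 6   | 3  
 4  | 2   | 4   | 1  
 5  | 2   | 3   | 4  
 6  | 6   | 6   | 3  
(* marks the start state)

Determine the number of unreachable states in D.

No path from 2 leads to 0, 1, 4, 5; the other 3 states are all reachable.

4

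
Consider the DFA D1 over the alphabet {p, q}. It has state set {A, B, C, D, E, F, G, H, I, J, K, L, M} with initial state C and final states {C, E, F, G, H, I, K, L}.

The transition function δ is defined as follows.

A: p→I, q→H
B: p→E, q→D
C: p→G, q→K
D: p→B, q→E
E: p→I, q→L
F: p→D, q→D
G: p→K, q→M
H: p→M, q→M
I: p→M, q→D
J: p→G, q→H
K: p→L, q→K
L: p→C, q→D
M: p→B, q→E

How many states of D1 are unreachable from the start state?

4

BFS from C reaches {B, C, D, E, G, I, K, L, M}; the 4 state(s) A, F, H, J are never visited.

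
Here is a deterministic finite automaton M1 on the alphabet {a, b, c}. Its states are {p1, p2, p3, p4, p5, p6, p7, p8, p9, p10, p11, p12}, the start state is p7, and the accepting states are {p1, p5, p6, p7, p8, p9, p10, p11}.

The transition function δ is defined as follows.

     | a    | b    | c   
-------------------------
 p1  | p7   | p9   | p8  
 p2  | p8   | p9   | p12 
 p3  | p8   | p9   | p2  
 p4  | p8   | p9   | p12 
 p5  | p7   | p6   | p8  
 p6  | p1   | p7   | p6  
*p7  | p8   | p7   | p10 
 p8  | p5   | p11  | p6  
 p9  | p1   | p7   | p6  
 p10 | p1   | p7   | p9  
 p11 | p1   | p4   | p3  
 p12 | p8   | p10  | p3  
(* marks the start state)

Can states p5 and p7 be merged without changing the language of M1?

Every state is reachable, so we keep all 12.
Initial partition by acceptance: {p1,p5,p6,p7,p8,p9,p10,p11} | {p2,p3,p4,p12}.
Split {p1,p5,p6,p7,p8,p9,p10,p11} by δ(·,b) → {p1,p5,p6,p7,p8,p9,p10} and {p11}.
On input b, block {p1,p5,p6,p7,p8,p9,p10} splits into {p1,p5,p6,p7,p9,p10} and {p8}.
Split {p1,p5,p6,p7,p9,p10} by δ(·,a) → {p1,p5,p6,p9,p10} and {p7}.
On input a, block {p1,p5,p6,p9,p10} splits into {p6,p9,p10} and {p1,p5}.
The partition is now stable with 6 blocks: {p6,p9,p10} | {p2,p3,p4,p12} | {p11} | {p8} | {p7} | {p1,p5}.
p5 and p7 end up in different blocks, so they are distinguishable. For instance, the string 'abb' is accepted from only p5.

No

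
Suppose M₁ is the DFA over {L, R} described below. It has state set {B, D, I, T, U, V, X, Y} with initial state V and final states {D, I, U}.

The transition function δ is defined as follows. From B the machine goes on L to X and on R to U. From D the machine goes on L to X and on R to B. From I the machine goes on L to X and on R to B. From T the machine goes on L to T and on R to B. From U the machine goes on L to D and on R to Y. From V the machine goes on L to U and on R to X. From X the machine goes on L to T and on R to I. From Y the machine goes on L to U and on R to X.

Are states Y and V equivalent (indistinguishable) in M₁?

Every state is reachable, so we keep all 8.
P0 = {D,I,U} | {B,T,V,X,Y}.
Refine {D,I,U} on symbol L: members go to different blocks, giving {D,I} and {U}.
Split {B,T,V,X,Y} by δ(·,L) → {B,T,X} and {V,Y}.
Split {B,T,X} by δ(·,R) → {T} and {X} and {B}.
The partition is now stable with 6 blocks: {D,I} | {T} | {U} | {V,Y} | {X} | {B}.
Y and V lie in the same block of the stable partition, so they are equivalent — no string distinguishes them.

Yes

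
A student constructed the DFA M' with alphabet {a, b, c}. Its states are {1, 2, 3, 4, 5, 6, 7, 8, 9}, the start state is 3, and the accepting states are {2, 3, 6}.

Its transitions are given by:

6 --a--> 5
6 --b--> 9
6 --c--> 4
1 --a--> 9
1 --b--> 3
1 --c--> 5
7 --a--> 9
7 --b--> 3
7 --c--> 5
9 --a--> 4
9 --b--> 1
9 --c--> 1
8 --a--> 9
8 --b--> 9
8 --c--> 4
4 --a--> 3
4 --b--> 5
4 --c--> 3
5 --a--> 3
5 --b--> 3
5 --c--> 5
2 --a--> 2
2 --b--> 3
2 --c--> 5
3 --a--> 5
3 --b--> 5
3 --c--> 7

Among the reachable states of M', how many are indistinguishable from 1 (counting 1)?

2

First remove the unreachable states {2,6,8}; 6 states remain.
Initial partition by acceptance: {3} | {1,4,5,7,9}.
Split {1,4,5,7,9} by δ(·,a) → {1,7,9} and {4,5}.
On input a, block {1,7,9} splits into {1,7} and {9}.
Split {4,5} by δ(·,b) → {4} and {5}.
Stable partition: {3} | {1,7} | {4} | {9} | {5} — 5 equivalence classes.
State 1 belongs to the block {1,7}, which has 2 states.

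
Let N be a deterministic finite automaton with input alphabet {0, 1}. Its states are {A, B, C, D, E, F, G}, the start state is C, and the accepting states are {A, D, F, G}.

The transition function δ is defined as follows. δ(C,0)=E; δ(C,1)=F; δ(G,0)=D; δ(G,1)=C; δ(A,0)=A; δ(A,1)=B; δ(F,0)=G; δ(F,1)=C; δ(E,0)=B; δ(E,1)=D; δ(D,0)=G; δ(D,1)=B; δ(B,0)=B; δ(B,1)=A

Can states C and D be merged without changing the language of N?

No

P0 = {A,D,F,G} | {B,C,E}.
Stable partition: {A,D,F,G} | {B,C,E} — 2 equivalence classes.
C and D end up in different blocks, so they are distinguishable. For instance, the string 'ε' is accepted from only D.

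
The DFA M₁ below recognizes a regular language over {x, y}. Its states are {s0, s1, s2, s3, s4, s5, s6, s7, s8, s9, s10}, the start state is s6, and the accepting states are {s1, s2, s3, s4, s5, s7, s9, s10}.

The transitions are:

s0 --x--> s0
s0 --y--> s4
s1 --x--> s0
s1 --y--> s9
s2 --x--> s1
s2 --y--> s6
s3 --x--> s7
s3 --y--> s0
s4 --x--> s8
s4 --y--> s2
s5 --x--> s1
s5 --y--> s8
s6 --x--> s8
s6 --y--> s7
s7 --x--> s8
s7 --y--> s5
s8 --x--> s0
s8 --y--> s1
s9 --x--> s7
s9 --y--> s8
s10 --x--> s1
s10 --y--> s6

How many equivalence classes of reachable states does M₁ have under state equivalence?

States {s3,s10} cannot be reached from the start state, so discard them.
Start with accepting vs non-accepting: {s1,s2,s4,s5,s7,s9} | {s0,s6,s8}.
Split {s1,s2,s4,s5,s7,s9} by δ(·,x) → {s1,s4,s7} and {s2,s5,s9}.
No further refinement is possible. Final partition (3 blocks): {s1,s4,s7} | {s0,s6,s8} | {s2,s5,s9}.

3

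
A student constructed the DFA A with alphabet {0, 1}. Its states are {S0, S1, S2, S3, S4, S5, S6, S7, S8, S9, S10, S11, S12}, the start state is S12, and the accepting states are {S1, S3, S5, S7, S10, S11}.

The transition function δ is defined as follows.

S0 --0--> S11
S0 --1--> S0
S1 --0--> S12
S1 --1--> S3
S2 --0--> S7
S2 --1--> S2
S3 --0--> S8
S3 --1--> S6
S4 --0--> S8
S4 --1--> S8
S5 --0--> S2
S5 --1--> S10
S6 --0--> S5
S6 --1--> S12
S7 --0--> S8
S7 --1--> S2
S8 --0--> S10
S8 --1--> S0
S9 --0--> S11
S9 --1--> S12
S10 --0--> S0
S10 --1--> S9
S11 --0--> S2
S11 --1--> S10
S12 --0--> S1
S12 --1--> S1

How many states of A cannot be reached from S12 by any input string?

Starting at S12 and following transitions, the reachable set is {S0, S1, S2, S3, S5, S6, S7, S8, S9, S10, S11, S12}. That leaves S4 unreachable — 1 in total.

1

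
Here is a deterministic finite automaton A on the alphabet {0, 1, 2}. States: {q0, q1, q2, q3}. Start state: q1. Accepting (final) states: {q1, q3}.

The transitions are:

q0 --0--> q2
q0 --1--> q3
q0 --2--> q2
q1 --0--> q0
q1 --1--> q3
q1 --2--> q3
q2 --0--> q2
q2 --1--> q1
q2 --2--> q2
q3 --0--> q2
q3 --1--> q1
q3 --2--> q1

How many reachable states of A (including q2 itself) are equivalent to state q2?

2

Every state is reachable, so we keep all 4.
Initial partition by acceptance: {q1,q3} | {q0,q2}.
Stable partition: {q1,q3} | {q0,q2} — 2 equivalence classes.
The equivalence class containing q2 is {q0,q2}, of size 2.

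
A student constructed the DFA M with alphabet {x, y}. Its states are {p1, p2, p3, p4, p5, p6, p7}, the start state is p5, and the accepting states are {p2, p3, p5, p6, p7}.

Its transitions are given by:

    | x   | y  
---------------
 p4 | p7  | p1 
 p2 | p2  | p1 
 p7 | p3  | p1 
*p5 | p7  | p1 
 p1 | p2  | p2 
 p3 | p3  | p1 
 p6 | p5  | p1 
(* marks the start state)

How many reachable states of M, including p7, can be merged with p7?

4

Reachable states from the start: {p1,p2,p3,p5,p7}. Unreachable: {p4,p6} — drop them.
Initial partition by acceptance: {p2,p3,p5,p7} | {p1}.
Stable partition: {p2,p3,p5,p7} | {p1} — 2 equivalence classes.
The equivalence class containing p7 is {p2,p3,p5,p7}, of size 4.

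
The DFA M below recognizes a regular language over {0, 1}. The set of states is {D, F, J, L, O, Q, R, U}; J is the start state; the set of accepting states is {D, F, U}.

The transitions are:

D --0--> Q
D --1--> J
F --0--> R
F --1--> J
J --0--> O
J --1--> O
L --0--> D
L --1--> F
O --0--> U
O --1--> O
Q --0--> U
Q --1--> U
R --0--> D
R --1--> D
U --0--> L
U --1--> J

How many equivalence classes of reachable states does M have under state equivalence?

P0 = {D,F,U} | {J,L,O,Q,R}.
On input 0, block {J,L,O,Q,R} splits into {L,O,Q,R} and {J}.
Split {L,O,Q,R} by δ(·,1) → {L,Q,R} and {O}.
Stable partition: {D,F,U} | {L,Q,R} | {J} | {O} — 4 equivalence classes.

4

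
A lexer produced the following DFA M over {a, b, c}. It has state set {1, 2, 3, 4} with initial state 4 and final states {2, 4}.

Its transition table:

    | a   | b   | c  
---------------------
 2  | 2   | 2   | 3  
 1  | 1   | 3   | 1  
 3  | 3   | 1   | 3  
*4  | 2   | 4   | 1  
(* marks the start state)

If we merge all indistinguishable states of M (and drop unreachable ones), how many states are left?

2

P0 = {2,4} | {1,3}.
No further refinement is possible. Final partition (2 blocks): {2,4} | {1,3}.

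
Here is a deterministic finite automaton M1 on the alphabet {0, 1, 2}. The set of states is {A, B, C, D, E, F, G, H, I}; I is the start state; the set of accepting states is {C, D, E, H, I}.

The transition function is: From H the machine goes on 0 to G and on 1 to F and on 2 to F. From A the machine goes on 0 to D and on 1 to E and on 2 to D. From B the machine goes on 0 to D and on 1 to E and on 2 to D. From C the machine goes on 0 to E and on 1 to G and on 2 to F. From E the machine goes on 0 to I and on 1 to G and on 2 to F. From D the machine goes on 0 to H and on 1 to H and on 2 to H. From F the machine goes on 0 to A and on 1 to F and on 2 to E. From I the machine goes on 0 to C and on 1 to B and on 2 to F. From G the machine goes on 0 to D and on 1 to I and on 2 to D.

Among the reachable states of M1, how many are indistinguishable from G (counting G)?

Every state is reachable, so we keep all 9.
P0 = {C,D,E,H,I} | {A,B,F,G}.
On input 0, block {C,D,E,H,I} splits into {C,D,E,I} and {H}.
Split {C,D,E,I} by δ(·,0) → {C,E,I} and {D}.
Split {A,B,F,G} by δ(·,0) → {A,B,G} and {F}.
No further refinement is possible. Final partition (5 blocks): {C,E,I} | {A,B,G} | {H} | {D} | {F}.
The equivalence class containing G is {A,B,G}, of size 3.

3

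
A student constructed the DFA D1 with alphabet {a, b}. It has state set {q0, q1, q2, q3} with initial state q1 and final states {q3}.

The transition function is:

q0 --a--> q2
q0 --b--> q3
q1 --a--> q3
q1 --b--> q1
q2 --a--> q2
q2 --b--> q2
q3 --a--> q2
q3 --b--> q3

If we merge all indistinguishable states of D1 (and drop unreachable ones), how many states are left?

3

First remove the unreachable states {q0}; 3 states remain.
Initial partition by acceptance: {q3} | {q1,q2}.
Split {q1,q2} by δ(·,a) → {q1} and {q2}.
Stable partition: {q3} | {q1} | {q2} — 3 equivalence classes.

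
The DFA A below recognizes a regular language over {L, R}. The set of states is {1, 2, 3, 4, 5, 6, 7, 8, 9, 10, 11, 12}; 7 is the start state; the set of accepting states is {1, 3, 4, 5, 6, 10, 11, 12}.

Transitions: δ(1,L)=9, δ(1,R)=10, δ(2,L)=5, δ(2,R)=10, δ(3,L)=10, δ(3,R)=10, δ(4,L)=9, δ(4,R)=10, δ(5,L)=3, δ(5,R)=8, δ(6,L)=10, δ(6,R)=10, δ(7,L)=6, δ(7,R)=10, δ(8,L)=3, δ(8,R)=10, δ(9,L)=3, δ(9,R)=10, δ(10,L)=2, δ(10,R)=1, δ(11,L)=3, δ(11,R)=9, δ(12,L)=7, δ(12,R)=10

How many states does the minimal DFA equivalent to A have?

First remove the unreachable states {4,11,12}; 9 states remain.
Initial partition by acceptance: {1,3,5,6,10} | {2,7,8,9}.
On input L, block {1,3,5,6,10} splits into {3,5,6} and {1,10}.
Split {3,5,6} by δ(·,L) → {3,6} and {5}.
Split {2,7,8,9} by δ(·,L) → {7,8,9} and {2}.
Split {1,10} by δ(·,L) → {1} and {10}.
Stable partition: {3,6} | {7,8,9} | {1} | {5} | {2} | {10} — 6 equivalence classes.

6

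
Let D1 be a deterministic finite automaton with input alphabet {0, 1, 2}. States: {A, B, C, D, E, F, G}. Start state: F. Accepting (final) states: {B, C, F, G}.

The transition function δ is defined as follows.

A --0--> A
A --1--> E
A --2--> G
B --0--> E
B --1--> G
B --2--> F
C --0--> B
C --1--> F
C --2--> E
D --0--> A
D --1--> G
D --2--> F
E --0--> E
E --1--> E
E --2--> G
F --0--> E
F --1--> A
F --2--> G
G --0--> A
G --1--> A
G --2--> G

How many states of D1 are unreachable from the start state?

No path from F leads to B, C, D; the other 4 states are all reachable.

3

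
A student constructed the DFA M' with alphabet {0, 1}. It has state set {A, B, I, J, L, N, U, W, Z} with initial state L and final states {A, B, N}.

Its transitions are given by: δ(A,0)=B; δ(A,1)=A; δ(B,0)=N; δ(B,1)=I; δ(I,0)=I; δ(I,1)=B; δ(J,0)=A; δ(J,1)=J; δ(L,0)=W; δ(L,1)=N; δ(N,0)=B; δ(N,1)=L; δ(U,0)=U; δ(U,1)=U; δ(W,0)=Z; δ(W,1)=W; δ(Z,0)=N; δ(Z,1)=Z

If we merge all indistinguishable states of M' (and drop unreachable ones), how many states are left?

First remove the unreachable states {A,J,U}; 6 states remain.
Start with accepting vs non-accepting: {B,N} | {I,L,W,Z}.
Split {I,L,W,Z} by δ(·,0) → {I,L,W} and {Z}.
Refine {I,L,W} on symbol 0: members go to different blocks, giving {I,L} and {W}.
On input 0, block {I,L} splits into {I} and {L}.
Refine {B,N} on symbol 1: members go to different blocks, giving {N} and {B}.
The partition is now stable with 6 blocks: {N} | {I} | {Z} | {W} | {L} | {B}.

6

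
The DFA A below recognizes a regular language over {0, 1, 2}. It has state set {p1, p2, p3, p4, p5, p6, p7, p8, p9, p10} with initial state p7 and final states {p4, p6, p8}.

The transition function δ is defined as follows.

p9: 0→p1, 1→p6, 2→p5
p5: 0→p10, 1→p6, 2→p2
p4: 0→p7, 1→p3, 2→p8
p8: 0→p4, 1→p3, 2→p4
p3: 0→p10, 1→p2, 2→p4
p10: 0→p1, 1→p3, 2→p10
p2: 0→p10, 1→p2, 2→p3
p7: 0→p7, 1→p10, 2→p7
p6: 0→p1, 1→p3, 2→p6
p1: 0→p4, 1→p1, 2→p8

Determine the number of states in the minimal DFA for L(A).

7

First remove the unreachable states {p5,p6,p9}; 7 states remain.
P0 = {p4,p8} | {p1,p2,p3,p7,p10}.
Split {p4,p8} by δ(·,0) → {p4} and {p8}.
Split {p1,p2,p3,p7,p10} by δ(·,0) → {p2,p3,p7,p10} and {p1}.
Split {p2,p3,p7,p10} by δ(·,0) → {p2,p3,p7} and {p10}.
Refine {p2,p3,p7} on symbol 0: members go to different blocks, giving {p2,p3} and {p7}.
Refine {p2,p3} on symbol 2: members go to different blocks, giving {p2} and {p3}.
No further refinement is possible. Final partition (7 blocks): {p4} | {p2} | {p8} | {p1} | {p10} | {p7} | {p3}.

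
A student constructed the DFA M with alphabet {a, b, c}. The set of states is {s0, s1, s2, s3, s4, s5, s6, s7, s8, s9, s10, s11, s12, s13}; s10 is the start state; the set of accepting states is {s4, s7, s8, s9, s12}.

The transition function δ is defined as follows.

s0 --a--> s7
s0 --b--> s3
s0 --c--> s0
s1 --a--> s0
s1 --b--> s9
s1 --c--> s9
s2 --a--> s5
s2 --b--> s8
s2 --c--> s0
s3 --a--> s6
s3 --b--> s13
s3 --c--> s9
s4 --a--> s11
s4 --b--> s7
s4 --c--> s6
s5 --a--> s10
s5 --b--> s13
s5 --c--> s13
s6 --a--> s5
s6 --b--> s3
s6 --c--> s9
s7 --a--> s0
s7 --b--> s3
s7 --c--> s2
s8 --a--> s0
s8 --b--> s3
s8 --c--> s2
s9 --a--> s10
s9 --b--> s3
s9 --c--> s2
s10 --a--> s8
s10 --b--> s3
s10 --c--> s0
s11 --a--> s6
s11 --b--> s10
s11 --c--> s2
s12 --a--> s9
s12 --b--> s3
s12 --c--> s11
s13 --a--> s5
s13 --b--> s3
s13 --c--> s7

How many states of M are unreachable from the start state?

4

No path from s10 leads to s1, s4, s11, s12; the other 10 states are all reachable.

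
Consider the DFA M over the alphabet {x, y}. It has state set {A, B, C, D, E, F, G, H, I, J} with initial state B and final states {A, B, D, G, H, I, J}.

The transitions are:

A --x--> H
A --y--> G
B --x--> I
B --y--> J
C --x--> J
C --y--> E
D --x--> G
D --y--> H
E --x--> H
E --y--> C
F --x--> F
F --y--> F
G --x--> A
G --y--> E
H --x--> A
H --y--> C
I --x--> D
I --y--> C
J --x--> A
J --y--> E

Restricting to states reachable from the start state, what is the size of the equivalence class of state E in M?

Reachable states from the start: {A,B,C,D,E,G,H,I,J}. Unreachable: {F} — drop them.
Initial partition by acceptance: {A,B,D,G,H,I,J} | {C,E}.
Split {A,B,D,G,H,I,J} by δ(·,y) → {G,H,I,J} and {A,B,D}.
No further refinement is possible. Final partition (3 blocks): {G,H,I,J} | {C,E} | {A,B,D}.
The equivalence class containing E is {C,E}, of size 2.

2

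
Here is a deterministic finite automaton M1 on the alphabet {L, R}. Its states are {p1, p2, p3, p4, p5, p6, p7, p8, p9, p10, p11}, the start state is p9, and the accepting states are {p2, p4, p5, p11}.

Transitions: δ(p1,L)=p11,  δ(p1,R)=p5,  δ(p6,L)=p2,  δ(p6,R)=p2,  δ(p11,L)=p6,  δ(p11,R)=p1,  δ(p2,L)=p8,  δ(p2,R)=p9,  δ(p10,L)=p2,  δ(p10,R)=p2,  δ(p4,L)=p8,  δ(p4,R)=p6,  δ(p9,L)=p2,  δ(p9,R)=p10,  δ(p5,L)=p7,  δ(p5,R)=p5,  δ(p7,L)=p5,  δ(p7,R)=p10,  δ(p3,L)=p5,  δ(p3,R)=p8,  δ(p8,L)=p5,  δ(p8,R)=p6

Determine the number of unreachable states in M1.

BFS from p9 reaches {p2, p5, p6, p7, p8, p9, p10}; the 4 state(s) p1, p3, p4, p11 are never visited.

4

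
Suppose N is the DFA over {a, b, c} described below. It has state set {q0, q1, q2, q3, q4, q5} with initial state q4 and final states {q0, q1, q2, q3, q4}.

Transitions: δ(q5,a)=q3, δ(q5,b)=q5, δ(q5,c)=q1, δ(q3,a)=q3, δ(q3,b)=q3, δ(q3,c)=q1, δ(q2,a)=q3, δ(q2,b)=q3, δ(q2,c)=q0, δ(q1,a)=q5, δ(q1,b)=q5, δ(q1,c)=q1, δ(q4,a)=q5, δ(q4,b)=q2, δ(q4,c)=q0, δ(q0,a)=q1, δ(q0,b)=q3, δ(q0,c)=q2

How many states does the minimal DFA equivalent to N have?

6

All states are reachable from the start state.
P0 = {q0,q1,q2,q3,q4} | {q5}.
Split {q0,q1,q2,q3,q4} by δ(·,a) → {q0,q2,q3} and {q1,q4}.
Split {q0,q2,q3} by δ(·,a) → {q2,q3} and {q0}.
On input c, block {q2,q3} splits into {q2} and {q3}.
Refine {q1,q4} on symbol b: members go to different blocks, giving {q1} and {q4}.
No further refinement is possible. Final partition (6 blocks): {q2} | {q5} | {q1} | {q0} | {q3} | {q4}.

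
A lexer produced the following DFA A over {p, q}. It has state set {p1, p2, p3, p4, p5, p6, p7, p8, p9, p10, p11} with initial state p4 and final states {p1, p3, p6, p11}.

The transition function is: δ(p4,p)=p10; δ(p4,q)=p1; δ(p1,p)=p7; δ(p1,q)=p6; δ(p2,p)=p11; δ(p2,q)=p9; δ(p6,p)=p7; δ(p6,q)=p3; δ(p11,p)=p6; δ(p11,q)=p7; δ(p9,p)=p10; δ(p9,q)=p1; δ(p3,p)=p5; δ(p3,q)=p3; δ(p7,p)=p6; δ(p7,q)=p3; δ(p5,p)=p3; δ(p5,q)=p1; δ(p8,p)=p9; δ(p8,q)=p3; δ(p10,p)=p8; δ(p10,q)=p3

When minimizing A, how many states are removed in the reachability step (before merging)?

2

No path from p4 leads to p2, p11; the other 9 states are all reachable.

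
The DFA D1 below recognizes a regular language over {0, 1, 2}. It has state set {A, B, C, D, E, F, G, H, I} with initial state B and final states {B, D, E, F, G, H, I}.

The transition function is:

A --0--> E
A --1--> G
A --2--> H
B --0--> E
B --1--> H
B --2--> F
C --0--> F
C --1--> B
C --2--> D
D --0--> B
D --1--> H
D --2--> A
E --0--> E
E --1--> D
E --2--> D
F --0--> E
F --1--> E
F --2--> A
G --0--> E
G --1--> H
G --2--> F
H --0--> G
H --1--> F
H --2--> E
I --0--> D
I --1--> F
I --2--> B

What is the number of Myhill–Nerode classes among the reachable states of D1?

Reachable states from the start: {A,B,D,E,F,G,H}. Unreachable: {C,I} — drop them.
P0 = {B,D,E,F,G,H} | {A}.
On input 2, block {B,D,E,F,G,H} splits into {B,E,G,H} and {D,F}.
On input 1, block {B,E,G,H} splits into {B,G} and {E,H}.
Refine {D,F} on symbol 0: members go to different blocks, giving {D} and {F}.
Refine {E,H} on symbol 0: members go to different blocks, giving {E} and {H}.
No further refinement is possible. Final partition (6 blocks): {B,G} | {A} | {D} | {E} | {F} | {H}.

6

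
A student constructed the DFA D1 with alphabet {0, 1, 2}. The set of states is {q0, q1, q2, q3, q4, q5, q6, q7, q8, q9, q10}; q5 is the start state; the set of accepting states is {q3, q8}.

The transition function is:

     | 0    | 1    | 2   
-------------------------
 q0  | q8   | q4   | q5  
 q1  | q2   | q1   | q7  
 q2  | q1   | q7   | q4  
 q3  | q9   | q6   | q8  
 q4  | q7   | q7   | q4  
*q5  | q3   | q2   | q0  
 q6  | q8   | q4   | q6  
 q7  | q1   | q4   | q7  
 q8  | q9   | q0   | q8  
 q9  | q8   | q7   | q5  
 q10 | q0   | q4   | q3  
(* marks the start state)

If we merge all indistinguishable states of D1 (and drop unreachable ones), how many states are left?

First remove the unreachable states {q10}; 10 states remain.
P0 = {q3,q8} | {q0,q1,q2,q4,q5,q6,q7,q9}.
Split {q0,q1,q2,q4,q5,q6,q7,q9} by δ(·,0) → {q0,q5,q6,q9} and {q1,q2,q4,q7}.
No further refinement is possible. Final partition (3 blocks): {q3,q8} | {q0,q5,q6,q9} | {q1,q2,q4,q7}.

3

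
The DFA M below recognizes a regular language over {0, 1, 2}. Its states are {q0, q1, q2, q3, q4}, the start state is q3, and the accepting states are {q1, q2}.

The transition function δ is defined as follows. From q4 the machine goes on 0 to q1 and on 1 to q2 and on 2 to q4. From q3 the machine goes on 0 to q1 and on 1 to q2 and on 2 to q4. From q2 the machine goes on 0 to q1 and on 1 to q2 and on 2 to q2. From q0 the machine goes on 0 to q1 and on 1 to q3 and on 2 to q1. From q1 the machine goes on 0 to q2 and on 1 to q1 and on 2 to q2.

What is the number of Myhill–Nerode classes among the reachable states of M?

2

First remove the unreachable states {q0}; 4 states remain.
Start with accepting vs non-accepting: {q1,q2} | {q3,q4}.
The partition is now stable with 2 blocks: {q1,q2} | {q3,q4}.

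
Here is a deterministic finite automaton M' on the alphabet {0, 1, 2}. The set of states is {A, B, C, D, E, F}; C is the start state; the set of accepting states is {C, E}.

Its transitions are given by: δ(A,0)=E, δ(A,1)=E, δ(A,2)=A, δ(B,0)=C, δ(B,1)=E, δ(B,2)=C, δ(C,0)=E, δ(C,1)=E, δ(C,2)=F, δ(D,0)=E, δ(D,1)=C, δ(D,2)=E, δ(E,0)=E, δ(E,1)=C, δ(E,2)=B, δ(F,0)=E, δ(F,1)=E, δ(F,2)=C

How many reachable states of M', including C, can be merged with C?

First remove the unreachable states {A,D}; 4 states remain.
Initial partition by acceptance: {C,E} | {B,F}.
The partition is now stable with 2 blocks: {C,E} | {B,F}.
The equivalence class containing C is {C,E}, of size 2.

2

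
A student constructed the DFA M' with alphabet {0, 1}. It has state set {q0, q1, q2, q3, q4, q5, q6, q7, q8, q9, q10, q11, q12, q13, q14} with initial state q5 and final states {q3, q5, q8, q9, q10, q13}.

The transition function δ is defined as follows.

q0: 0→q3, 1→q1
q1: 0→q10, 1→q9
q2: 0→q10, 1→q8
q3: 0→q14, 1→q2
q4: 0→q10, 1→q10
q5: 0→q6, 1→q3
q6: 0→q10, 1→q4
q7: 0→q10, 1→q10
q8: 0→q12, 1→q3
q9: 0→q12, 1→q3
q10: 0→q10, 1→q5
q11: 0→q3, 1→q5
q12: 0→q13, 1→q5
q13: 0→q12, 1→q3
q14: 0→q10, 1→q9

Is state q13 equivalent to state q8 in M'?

Yes

States {q0,q1,q7,q11} cannot be reached from the start state, so discard them.
Initial partition by acceptance: {q3,q5,q8,q9,q10,q13} | {q2,q4,q6,q12,q14}.
Refine {q3,q5,q8,q9,q10,q13} on symbol 0: members go to different blocks, giving {q3,q5,q8,q9,q13} and {q10}.
Refine {q3,q5,q8,q9,q13} on symbol 1: members go to different blocks, giving {q5,q8,q9,q13} and {q3}.
Refine {q2,q4,q6,q12,q14} on symbol 0: members go to different blocks, giving {q2,q4,q6,q14} and {q12}.
Refine {q5,q8,q9,q13} on symbol 0: members go to different blocks, giving {q8,q9,q13} and {q5}.
On input 1, block {q2,q4,q6,q14} splits into {q2,q14} and {q4} and {q6}.
The partition is now stable with 8 blocks: {q8,q9,q13} | {q2,q14} | {q10} | {q3} | {q12} | {q5} | {q4} | {q6}.
q13 and q8 lie in the same block of the stable partition, so they are equivalent — no string distinguishes them.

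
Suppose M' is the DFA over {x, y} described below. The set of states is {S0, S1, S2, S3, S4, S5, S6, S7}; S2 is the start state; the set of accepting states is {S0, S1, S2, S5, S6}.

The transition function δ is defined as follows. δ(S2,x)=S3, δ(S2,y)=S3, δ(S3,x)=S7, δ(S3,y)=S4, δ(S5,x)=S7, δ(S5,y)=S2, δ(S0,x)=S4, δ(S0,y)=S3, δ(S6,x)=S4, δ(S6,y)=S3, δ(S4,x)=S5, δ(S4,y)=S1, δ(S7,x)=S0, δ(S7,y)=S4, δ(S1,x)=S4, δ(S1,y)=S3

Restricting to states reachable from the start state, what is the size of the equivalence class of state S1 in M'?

2

First remove the unreachable states {S6}; 7 states remain.
Start with accepting vs non-accepting: {S0,S1,S2,S5} | {S3,S4,S7}.
On input y, block {S0,S1,S2,S5} splits into {S0,S1,S2} and {S5}.
Refine {S3,S4,S7} on symbol x: members go to different blocks, giving {S3} and {S4} and {S7}.
Refine {S0,S1,S2} on symbol x: members go to different blocks, giving {S0,S1} and {S2}.
The partition is now stable with 6 blocks: {S0,S1} | {S3} | {S5} | {S4} | {S7} | {S2}.
State S1 belongs to the block {S0,S1}, which has 2 states.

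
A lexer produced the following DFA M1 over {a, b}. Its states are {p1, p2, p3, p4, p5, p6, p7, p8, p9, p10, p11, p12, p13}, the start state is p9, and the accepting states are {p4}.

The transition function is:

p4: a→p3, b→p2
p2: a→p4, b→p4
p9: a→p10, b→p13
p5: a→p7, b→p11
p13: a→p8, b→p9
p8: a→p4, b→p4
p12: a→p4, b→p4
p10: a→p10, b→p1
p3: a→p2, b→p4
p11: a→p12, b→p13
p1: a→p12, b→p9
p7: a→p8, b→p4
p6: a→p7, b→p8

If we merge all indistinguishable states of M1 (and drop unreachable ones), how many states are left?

Reachable states from the start: {p1,p2,p3,p4,p8,p9,p10,p12,p13}. Unreachable: {p5,p6,p7,p11} — drop them.
Initial partition by acceptance: {p4} | {p1,p2,p3,p8,p9,p10,p12,p13}.
Refine {p1,p2,p3,p8,p9,p10,p12,p13} on symbol a: members go to different blocks, giving {p1,p3,p9,p10,p13} and {p2,p8,p12}.
On input a, block {p1,p3,p9,p10,p13} splits into {p1,p3,p13} and {p9,p10}.
Refine {p1,p3,p13} on symbol b: members go to different blocks, giving {p1,p13} and {p3}.
No further refinement is possible. Final partition (5 blocks): {p4} | {p1,p13} | {p2,p8,p12} | {p9,p10} | {p3}.

5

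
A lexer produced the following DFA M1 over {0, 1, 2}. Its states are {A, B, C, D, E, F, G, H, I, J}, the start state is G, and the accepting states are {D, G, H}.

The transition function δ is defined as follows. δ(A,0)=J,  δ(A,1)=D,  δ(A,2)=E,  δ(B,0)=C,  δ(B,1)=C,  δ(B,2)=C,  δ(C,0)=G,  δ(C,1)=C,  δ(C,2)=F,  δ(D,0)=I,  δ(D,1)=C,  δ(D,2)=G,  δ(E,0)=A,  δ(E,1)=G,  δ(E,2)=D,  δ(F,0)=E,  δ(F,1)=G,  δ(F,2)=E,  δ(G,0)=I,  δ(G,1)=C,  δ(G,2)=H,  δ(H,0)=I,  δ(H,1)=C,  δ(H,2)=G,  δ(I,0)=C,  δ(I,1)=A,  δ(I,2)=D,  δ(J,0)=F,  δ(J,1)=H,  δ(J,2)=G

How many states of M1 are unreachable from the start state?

No path from G leads to B; the other 9 states are all reachable.

1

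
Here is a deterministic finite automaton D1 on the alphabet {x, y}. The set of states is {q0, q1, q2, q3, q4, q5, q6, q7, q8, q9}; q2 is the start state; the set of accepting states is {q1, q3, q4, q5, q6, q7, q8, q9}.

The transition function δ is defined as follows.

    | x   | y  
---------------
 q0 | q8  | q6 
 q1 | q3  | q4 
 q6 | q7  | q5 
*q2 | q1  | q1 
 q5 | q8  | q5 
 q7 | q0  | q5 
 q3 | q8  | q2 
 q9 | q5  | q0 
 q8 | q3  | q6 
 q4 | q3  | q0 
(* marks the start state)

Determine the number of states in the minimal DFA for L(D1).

9

First remove the unreachable states {q9}; 9 states remain.
P0 = {q1,q3,q4,q5,q6,q7,q8} | {q0,q2}.
Split {q1,q3,q4,q5,q6,q7,q8} by δ(·,x) → {q1,q3,q4,q5,q6,q8} and {q7}.
On input x, block {q1,q3,q4,q5,q6,q8} splits into {q1,q3,q4,q5,q8} and {q6}.
Refine {q1,q3,q4,q5,q8} on symbol y: members go to different blocks, giving {q1,q5} and {q3,q4} and {q8}.
Split {q1,q5} by δ(·,x) → {q1} and {q5}.
Refine {q0,q2} on symbol x: members go to different blocks, giving {q0} and {q2}.
Split {q3,q4} by δ(·,x) → {q3} and {q4}.
No further refinement is possible. Final partition (9 blocks): {q1} | {q0} | {q7} | {q6} | {q3} | {q8} | {q5} | {q2} | {q4}.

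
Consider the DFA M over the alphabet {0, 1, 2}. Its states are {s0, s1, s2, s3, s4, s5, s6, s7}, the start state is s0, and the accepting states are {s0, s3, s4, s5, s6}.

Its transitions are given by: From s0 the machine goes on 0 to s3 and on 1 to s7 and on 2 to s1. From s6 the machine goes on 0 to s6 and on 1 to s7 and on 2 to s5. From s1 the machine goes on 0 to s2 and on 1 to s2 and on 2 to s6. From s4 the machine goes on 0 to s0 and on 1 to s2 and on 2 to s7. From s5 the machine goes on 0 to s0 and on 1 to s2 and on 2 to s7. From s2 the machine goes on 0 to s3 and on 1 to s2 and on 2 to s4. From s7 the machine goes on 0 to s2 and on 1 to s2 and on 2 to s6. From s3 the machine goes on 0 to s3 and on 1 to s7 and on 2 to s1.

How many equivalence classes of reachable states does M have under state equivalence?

Initial partition by acceptance: {s0,s3,s4,s5,s6} | {s1,s2,s7}.
On input 2, block {s0,s3,s4,s5,s6} splits into {s0,s3,s4,s5} and {s6}.
On input 0, block {s1,s2,s7} splits into {s1,s7} and {s2}.
On input 1, block {s0,s3,s4,s5} splits into {s0,s3} and {s4,s5}.
No further refinement is possible. Final partition (5 blocks): {s0,s3} | {s1,s7} | {s6} | {s2} | {s4,s5}.

5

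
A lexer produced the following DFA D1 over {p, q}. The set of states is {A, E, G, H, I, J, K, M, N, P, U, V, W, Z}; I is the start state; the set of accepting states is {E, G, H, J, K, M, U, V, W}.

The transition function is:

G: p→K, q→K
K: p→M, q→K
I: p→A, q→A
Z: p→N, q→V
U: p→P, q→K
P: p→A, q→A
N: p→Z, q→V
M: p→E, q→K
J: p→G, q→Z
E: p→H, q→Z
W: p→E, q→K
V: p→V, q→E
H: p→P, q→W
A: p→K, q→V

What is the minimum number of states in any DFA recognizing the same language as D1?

8

First remove the unreachable states {G,J,U}; 11 states remain.
P0 = {E,H,K,M,V,W} | {A,I,N,P,Z}.
Split {E,H,K,M,V,W} by δ(·,p) → {E,K,M,V,W} and {H}.
On input p, block {E,K,M,V,W} splits into {K,M,V,W} and {E}.
Split {K,M,V,W} by δ(·,p) → {K,V} and {M,W}.
On input p, block {K,V} splits into {V} and {K}.
Split {A,I,N,P,Z} by δ(·,p) → {I,N,P,Z} and {A}.
Split {I,N,P,Z} by δ(·,p) → {I,P} and {N,Z}.
Stable partition: {V} | {I,P} | {H} | {E} | {M,W} | {K} | {A} | {N,Z} — 8 equivalence classes.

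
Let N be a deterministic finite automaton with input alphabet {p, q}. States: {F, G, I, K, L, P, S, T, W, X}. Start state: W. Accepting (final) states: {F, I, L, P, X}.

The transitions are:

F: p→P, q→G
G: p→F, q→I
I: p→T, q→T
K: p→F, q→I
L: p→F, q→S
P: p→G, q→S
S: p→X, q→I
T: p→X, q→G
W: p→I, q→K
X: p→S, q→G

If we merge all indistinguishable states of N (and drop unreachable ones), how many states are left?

8

States {L} cannot be reached from the start state, so discard them.
Initial partition by acceptance: {F,I,P,X} | {G,K,S,T,W}.
Split {F,I,P,X} by δ(·,p) → {I,P,X} and {F}.
On input p, block {G,K,S,T,W} splits into {S,T,W} and {G,K}.
Refine {I,P,X} on symbol p: members go to different blocks, giving {I,X} and {P}.
Refine {I,X} on symbol q: members go to different blocks, giving {I} and {X}.
Refine {S,T,W} on symbol p: members go to different blocks, giving {S,T} and {W}.
On input q, block {S,T} splits into {T} and {S}.
The partition is now stable with 8 blocks: {I} | {T} | {F} | {G,K} | {P} | {X} | {W} | {S}.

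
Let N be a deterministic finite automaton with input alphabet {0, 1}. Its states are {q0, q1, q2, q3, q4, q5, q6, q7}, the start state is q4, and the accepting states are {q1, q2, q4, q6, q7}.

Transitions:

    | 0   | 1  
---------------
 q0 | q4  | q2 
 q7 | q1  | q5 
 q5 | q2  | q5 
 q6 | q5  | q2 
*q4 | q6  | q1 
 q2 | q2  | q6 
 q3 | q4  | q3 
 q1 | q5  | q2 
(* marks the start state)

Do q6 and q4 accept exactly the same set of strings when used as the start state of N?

Reachable states from the start: {q1,q2,q4,q5,q6}. Unreachable: {q0,q3,q7} — drop them.
Initial partition by acceptance: {q1,q2,q4,q6} | {q5}.
Refine {q1,q2,q4,q6} on symbol 0: members go to different blocks, giving {q1,q6} and {q2,q4}.
On input 0, block {q2,q4} splits into {q2} and {q4}.
Stable partition: {q1,q6} | {q5} | {q2} | {q4} — 4 equivalence classes.
q6 and q4 end up in different blocks, so they are distinguishable. For instance, the string '0' is accepted from only q4.

No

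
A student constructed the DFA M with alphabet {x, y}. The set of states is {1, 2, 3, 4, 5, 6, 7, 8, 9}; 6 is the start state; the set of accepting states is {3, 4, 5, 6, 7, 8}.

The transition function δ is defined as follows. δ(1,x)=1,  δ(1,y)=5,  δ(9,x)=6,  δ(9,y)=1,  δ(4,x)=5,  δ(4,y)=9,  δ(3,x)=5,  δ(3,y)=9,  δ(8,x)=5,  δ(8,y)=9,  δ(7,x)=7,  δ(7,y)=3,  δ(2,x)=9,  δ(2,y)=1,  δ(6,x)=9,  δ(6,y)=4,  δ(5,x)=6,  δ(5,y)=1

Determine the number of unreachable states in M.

4

Starting at 6 and following transitions, the reachable set is {1, 4, 5, 6, 9}. That leaves 2, 3, 7, 8 unreachable — 4 in total.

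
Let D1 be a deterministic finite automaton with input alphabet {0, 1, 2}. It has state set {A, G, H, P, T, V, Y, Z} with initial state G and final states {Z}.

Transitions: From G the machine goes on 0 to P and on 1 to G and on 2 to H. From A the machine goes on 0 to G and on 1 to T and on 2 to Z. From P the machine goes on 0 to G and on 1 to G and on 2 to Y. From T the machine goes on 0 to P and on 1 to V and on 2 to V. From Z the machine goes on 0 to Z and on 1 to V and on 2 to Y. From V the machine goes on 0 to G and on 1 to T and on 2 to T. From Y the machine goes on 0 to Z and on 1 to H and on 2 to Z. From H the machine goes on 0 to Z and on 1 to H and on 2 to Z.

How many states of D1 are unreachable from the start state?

1

Starting at G and following transitions, the reachable set is {G, H, P, T, V, Y, Z}. That leaves A unreachable — 1 in total.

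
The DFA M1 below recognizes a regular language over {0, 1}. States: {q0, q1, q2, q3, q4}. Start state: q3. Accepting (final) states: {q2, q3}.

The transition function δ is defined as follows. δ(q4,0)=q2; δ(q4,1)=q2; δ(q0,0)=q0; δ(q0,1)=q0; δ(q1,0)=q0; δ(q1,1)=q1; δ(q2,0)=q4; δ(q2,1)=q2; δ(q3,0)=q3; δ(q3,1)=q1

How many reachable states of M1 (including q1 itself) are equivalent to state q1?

States {q2,q4} cannot be reached from the start state, so discard them.
Start with accepting vs non-accepting: {q3} | {q0,q1}.
No further refinement is possible. Final partition (2 blocks): {q3} | {q0,q1}.
State q1 belongs to the block {q0,q1}, which has 2 states.

2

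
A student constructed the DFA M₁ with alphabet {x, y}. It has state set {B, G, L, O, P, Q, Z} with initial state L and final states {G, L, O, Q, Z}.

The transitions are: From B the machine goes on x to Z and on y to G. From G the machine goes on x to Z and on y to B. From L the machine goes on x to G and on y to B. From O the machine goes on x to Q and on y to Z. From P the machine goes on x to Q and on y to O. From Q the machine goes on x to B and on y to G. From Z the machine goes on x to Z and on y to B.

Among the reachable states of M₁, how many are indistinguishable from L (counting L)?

First remove the unreachable states {O,P,Q}; 4 states remain.
Start with accepting vs non-accepting: {G,L,Z} | {B}.
No further refinement is possible. Final partition (2 blocks): {G,L,Z} | {B}.
The equivalence class containing L is {G,L,Z}, of size 3.

3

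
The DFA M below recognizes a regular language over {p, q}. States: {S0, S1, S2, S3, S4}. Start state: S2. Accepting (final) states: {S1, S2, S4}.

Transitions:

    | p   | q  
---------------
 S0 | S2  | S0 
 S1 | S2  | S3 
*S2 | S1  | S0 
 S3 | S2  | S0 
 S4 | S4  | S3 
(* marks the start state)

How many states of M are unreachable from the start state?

1

No path from S2 leads to S4; the other 4 states are all reachable.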